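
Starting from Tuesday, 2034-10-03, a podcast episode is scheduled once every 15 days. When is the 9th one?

The 9th occurrence is 8 intervals after the first: 8 × 15 = 120 days after 2034-10-03.
October has 31 days — 28 days to the end of October leaves 92.
November has 30 days (62 left).
December has 31 days (31 left).
31 days into January → 2035-01-31.

2035-01-31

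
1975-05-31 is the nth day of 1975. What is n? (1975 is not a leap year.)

Days in months before May: 31 + 28 + 31 + 30 = 120.
Plus 31 days into May → day 151.

151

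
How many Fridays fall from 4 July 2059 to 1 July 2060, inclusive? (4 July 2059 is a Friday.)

4 July 2059 is a Friday; the first Friday on or after it is 4 July 2059.
From 4 July 2059 to 1 July 2060: 180 + 183 = 363 days (rest of 2059, to 1 July 2060 in 2060).
363 ÷ 7 = 51 full weeks with remainder 6, so 51 more Fridays after the first → 52.

52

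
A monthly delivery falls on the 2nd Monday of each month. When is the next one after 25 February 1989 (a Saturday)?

February 1989 starts on a Wednesday; its first Monday is the 6th, so the 2nd Monday is the 13th — 13 February 1989.
That is not after 25 February 1989, so look at March 1989.
March 1989 starts on a Wednesday; its first Monday is the 6th, so the 2nd Monday is the 13th — 13 March 1989.

13 March 1989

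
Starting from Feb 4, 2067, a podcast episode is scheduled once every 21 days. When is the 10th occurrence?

Aug 12, 2067

The 10th occurrence is 9 intervals after the first: 9 × 21 = 189 days after Feb 4, 2067.
Feb has 28 days — 24 days to the end of Feb leaves 165.
Mar has 31 days (134 left).
Apr has 30 days (104 left).
May has 31 days (73 left).
Jun has 30 days (43 left).
Jul has 31 days (12 left).
12 days into Aug → Aug 12, 2067.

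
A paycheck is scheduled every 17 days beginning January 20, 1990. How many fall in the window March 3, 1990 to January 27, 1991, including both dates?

19

Occurrences land 17·i days after January 20, 1990 for i = 0, 1, 2, …
March 3, 1990 is 42 days after the start; 42 ÷ 17 = 2 remainder 8; since the remainder is 8, round up to i = 3. First occurrence in the window: #4 on March 12, 1990 (3×17 = 51 days in).
January 27, 1991 is 372 days after the start; 372 ÷ 17 = 21 remainder 15. Last occurrence in the window: #22 on January 12, 1991.
Occurrences #4 through #22: 19 in total.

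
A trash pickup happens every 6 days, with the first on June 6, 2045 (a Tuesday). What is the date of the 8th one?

July 18, 2045

The 8th occurrence is 7 intervals after the first: 7 × 6 = 42 days after June 6, 2045.
June has 30 days — 24 days to the end of June leaves 18.
18 days into July → July 18, 2045.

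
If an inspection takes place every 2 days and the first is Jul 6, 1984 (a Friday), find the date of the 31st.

The 31st occurrence is 30 intervals after the first: 30 × 2 = 60 days after Jul 6, 1984.
Jul has 31 days — 25 days to the end of Jul leaves 35.
Aug has 31 days (4 left).
4 days into Sep → Sep 4, 1984.

Sep 4, 1984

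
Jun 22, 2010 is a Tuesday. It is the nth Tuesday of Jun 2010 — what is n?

Day 22 falls in week ⌈22/7⌉ of the month.
Days 1–7 hold the 1st Tuesday, 8–14 the 2nd, 15–21 the 3rd, 22–28 the 4th, 29–31 the 5th.
22 is in the range for the 4th.

4th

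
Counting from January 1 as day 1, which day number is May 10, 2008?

Days in months before May: 31 + 29 + 31 + 30 = 121.
Plus 10 days into May → day 131.

131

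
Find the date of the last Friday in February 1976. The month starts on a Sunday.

1976-02-27

February 1976 begins on a Sunday, so the first Friday is February 6 (5 days later).
February 1976 has 29 days. Adding weeks: 6, 13, 20, 27 — the last one ≤ 29 is the 27th.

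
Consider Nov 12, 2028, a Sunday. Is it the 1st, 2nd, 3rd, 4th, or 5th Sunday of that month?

Day 12 falls in week ⌈12/7⌉ of the month.
Days 1–7 hold the 1st Sunday, 8–14 the 2nd, 15–21 the 3rd, 22–28 the 4th, 29–31 the 5th.
12 is in the range for the 2nd.

2nd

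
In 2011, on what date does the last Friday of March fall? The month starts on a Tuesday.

March 25, 2011

March 2011 begins on a Tuesday, so the first Friday is March 4 (3 days later).
March 2011 has 31 days. Adding weeks: 4, 11, 18, 25 — the last one ≤ 31 is the 25th.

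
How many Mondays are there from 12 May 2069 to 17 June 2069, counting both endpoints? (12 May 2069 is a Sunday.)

6

12 May 2069 is a Sunday; the first Monday on or after it is 13 May 2069 (1 day later).
From 13 May 2069 to 17 June 2069: 18 + 17 = 35 days (rest of May, June).
35 ÷ 7 = 5 full weeks with remainder 0, so 5 more Mondays after the first → 6.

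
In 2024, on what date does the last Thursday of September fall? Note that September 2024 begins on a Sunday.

September 2024 begins on a Sunday, so the first Thursday is September 5 (4 days later).
September 2024 has 30 days. Adding weeks: 5, 12, 19, 26 — the last one ≤ 30 is the 26th.

2024-09-26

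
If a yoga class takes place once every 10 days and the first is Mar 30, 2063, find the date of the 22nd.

The 22nd occurrence is 21 intervals after the first: 21 × 10 = 210 days after Mar 30, 2063.
Mar has 31 days — 1 day to the end of Mar leaves 209.
Apr has 30 days (179 left).
May has 31 days (148 left).
Jun has 30 days (118 left).
Jul has 31 days (87 left).
Aug has 31 days (56 left).
Sep has 30 days (26 left).
26 days into Oct → Oct 26, 2063.

Oct 26, 2063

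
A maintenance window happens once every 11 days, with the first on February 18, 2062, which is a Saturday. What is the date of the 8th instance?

The 8th occurrence is 7 intervals after the first: 7 × 11 = 77 days after February 18, 2062.
February has 28 days — 10 days to the end of February leaves 67.
March has 31 days (36 left).
April has 30 days (6 left).
6 days into May → May 6, 2062.

May 6, 2062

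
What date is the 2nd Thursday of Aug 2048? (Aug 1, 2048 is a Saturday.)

Aug 2048 begins on a Saturday, so the first Thursday is Aug 6 (5 days later).
The 2nd Thursday is 1 weeks later: 6 + 7 = 13.

Aug 13, 2048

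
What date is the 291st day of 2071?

October 18, 2071

January has 31 days (291 − 31 = 260 remain).
February has 28 days (260 − 28 = 232 remain).
March has 31 days (232 − 31 = 201 remain).
April has 30 days (201 − 30 = 171 remain).
May has 31 days (171 − 31 = 140 remain).
June has 30 days (140 − 30 = 110 remain).
July has 31 days (110 − 31 = 79 remain).
August has 31 days (79 − 31 = 48 remain).
September has 30 days (48 − 30 = 18 remain).
18 into October → October 18.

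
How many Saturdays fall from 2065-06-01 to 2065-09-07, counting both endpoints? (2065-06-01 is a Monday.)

2065-06-01 is a Monday; the first Saturday on or after it is 2065-06-06 (5 days later).
From 2065-06-06 to 2065-09-07: 24 + 31 + 31 + 7 = 93 days (rest of June, July, August, September).
93 ÷ 7 = 13 full weeks with remainder 2, so 13 more Saturdays after the first → 14.

14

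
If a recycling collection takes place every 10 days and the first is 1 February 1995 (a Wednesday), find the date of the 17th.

The 17th occurrence is 16 intervals after the first: 16 × 10 = 160 days after 1 February 1995.
February has 28 days — 27 days to the end of February leaves 133.
March has 31 days (102 left).
April has 30 days (72 left).
May has 31 days (41 left).
June has 30 days (11 left).
11 days into July → 11 July 1995.

11 July 1995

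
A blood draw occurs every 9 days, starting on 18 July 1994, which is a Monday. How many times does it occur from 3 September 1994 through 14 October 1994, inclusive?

4

Occurrences land 9·i days after 18 July 1994 for i = 0, 1, 2, …
3 September 1994 is 47 days after the start; 47 ÷ 9 = 5 remainder 2; since the remainder is 2, round up to i = 6. First occurrence in the window: #7 on 10 September 1994 (6×9 = 54 days in).
14 October 1994 is 88 days after the start; 88 ÷ 9 = 9 remainder 7. Last occurrence in the window: #10 on 7 October 1994.
Occurrences #7 through #10: 4 in total.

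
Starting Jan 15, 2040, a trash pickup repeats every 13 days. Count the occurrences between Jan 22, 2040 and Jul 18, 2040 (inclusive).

Occurrences land 13·i days after Jan 15, 2040 for i = 0, 1, 2, …
Jan 22, 2040 is 7 days after the start; 7 ÷ 13 = 0 remainder 7; since the remainder is 7, round up to i = 1. First occurrence in the window: #2 on Jan 28, 2040 (1×13 = 13 days in).
Jul 18, 2040 is 185 days after the start; 185 ÷ 13 = 14 remainder 3. Last occurrence in the window: #15 on Jul 15, 2040.
Occurrences #2 through #15: 14 in total.

14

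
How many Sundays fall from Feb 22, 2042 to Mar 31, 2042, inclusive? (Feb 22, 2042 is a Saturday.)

6

Feb 22, 2042 is a Saturday; the first Sunday on or after it is Feb 23, 2042 (1 day later).
From Feb 23, 2042 to Mar 31, 2042: 5 + 31 = 36 days (rest of Feb, Mar).
36 ÷ 7 = 5 full weeks with remainder 1, so 5 more Sundays after the first → 6.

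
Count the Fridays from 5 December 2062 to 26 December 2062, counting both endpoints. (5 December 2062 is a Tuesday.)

3

5 December 2062 is a Tuesday; the first Friday on or after it is 8 December 2062 (3 days later).
From 8 December 2062 to 26 December 2062 is 26 − 8 = 18 days.
18 ÷ 7 = 2 full weeks with remainder 4, so 2 more Fridays after the first → 3.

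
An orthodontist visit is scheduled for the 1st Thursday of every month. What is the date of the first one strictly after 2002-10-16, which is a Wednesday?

October 2002 starts on a Tuesday, so its 1st Thursday is 2002-10-03 (2 days in).
That is not after 2002-10-16, so look at November 2002.
November 2002 starts on a Friday, so its 1st Thursday is 2002-11-07 (6 days in).

2002-11-07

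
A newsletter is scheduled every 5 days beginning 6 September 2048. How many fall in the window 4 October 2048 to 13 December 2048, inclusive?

Occurrences land 5·i days after 6 September 2048 for i = 0, 1, 2, …
4 October 2048 is 28 days after the start; 28 ÷ 5 = 5 remainder 3; since the remainder is 3, round up to i = 6. First occurrence in the window: #7 on 6 October 2048 (6×5 = 30 days in).
13 December 2048 is 98 days after the start; 98 ÷ 5 = 19 remainder 3. Last occurrence in the window: #20 on 10 December 2048.
Occurrences #7 through #20: 14 in total.

14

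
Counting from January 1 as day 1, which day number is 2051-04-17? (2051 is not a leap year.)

107

Days in months before April: 31 + 28 + 31 = 90.
Plus 17 days into April → day 107.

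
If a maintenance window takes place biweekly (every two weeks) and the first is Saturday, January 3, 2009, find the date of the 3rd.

The 3rd occurrence is 2 intervals after the first: 2 × 14 = 28 days after January 3, 2009.
28 days later is January 31, 2009.

January 31, 2009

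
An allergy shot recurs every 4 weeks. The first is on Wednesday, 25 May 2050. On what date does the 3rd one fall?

20 July 2050

The 3rd occurrence is 2 intervals after the first: 2 × 28 = 56 days after 25 May 2050.
May has 31 days — 6 days to the end of May leaves 50.
June has 30 days (20 left).
20 days into July → 20 July 2050.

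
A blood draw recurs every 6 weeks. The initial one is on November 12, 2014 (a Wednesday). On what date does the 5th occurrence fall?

The 5th occurrence is 4 intervals after the first: 4 × 42 = 168 days after November 12, 2014.
November has 30 days — 18 days to the end of November leaves 150.
December has 31 days (119 left).
January has 31 days (88 left).
February has 28 days (60 left).
March has 31 days (29 left).
29 days into April → April 29, 2015.

April 29, 2015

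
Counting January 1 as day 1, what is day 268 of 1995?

Sep 25, 1995

Jan has 31 days (268 − 31 = 237 remain).
Feb has 28 days (237 − 28 = 209 remain).
Mar has 31 days (209 − 31 = 178 remain).
Apr has 30 days (178 − 30 = 148 remain).
May has 31 days (148 − 31 = 117 remain).
Jun has 30 days (117 − 30 = 87 remain).
Jul has 31 days (87 − 31 = 56 remain).
Aug has 31 days (56 − 31 = 25 remain).
25 into Sep → Sep 25.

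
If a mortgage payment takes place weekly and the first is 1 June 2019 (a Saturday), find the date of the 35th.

The 35th occurrence is 34 intervals after the first: 34 × 7 = 238 days after 1 June 2019.
June has 30 days — 29 days to the end of June leaves 209.
July has 31 days (178 left).
August has 31 days (147 left).
September has 30 days (117 left).
October has 31 days (86 left).
November has 30 days (56 left).
December has 31 days (25 left).
25 days into January → 25 January 2020.

25 January 2020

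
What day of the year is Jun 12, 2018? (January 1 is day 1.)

163

Days in months before Jun: 31 + 28 + 31 + 30 + 31 = 151.
Plus 12 days into Jun → day 163.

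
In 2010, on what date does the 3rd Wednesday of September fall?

2010-09-15

September 2010 begins on a Wednesday, so the first Wednesday is September 1.
The 3rd Wednesday is 2 weeks later: 1 + 14 = 15.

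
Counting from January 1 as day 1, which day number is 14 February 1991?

Days in months before February: 31 = 31.
Plus 14 days into February → day 45.

45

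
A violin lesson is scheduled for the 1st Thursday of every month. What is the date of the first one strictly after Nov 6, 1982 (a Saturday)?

Dec 2, 1982

Nov 1982 starts on a Monday, so its 1st Thursday is Nov 4, 1982 (3 days in).
That is not after Nov 6, 1982, so look at Dec 1982.
Dec 1982 starts on a Wednesday, so its 1st Thursday is Dec 2, 1982 (1 day in).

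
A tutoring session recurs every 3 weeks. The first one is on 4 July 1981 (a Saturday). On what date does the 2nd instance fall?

The 2nd occurrence is 1 interval after the first: 1 × 21 = 21 days after 4 July 1981.
21 days later is 25 July 1981.

25 July 1981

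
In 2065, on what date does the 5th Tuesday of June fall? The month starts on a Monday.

June 2065 begins on a Monday, so the first Tuesday is June 2 (1 day later).
The 5th Tuesday is 4 weeks later: 2 + 28 = 30.

30 June 2065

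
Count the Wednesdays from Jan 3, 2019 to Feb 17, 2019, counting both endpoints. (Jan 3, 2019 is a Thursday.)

6

Jan 3, 2019 is a Thursday; the first Wednesday on or after it is Jan 9, 2019 (6 days later).
From Jan 9, 2019 to Feb 17, 2019: 22 + 17 = 39 days (rest of Jan, Feb).
39 ÷ 7 = 5 full weeks with remainder 4, so 5 more Wednesdays after the first → 6.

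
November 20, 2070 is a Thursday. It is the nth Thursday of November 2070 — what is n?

Day 20 falls in week ⌈20/7⌉ of the month.
Days 1–7 hold the 1st Thursday, 8–14 the 2nd, 15–21 the 3rd, 22–28 the 4th, 29–31 the 5th.
20 is in the range for the 3rd.

3rd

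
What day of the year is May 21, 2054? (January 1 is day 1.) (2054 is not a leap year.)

141

Days in months before May: 31 + 28 + 31 + 30 = 120.
Plus 21 days into May → day 141.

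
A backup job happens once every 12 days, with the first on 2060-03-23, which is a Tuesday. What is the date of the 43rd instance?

The 43rd occurrence is 42 intervals after the first: 42 × 12 = 504 days after 2060-03-23.
March has 31 days — 8 days to the end of March leaves 496.
From end of March to end of 2060 is 275 days (221 left).
January has 31 days (190 left).
February has 28 days (162 left).
March has 31 days (131 left).
April has 30 days (101 left).
May has 31 days (70 left).
June has 30 days (40 left).
July has 31 days (9 left).
9 days into August → 2061-08-09.

2061-08-09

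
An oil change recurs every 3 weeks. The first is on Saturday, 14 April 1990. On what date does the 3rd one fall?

26 May 1990

The 3rd occurrence is 2 intervals after the first: 2 × 21 = 42 days after 14 April 1990.
April has 30 days — 16 days to the end of April leaves 26.
26 days into May → 26 May 1990.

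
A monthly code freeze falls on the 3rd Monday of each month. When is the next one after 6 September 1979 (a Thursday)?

September 1979 starts on a Saturday; its first Monday is the 3rd, so the 3rd Monday is the 17th — 17 September 1979.
17 September 1979 is after 6 September 1979, so that is the next one.

17 September 1979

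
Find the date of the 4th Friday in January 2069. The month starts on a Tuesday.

January 25, 2069

January 2069 begins on a Tuesday, so the first Friday is January 4 (3 days later).
The 4th Friday is 3 weeks later: 4 + 21 = 25.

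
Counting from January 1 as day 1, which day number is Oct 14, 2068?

Days in months before Oct: 31 + 29 + 31 + 30 + 31 + 30 + 31 + 31 + 30 = 274.
Plus 14 days into Oct → day 288.

288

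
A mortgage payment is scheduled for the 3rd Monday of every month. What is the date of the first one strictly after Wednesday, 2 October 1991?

October 1991 starts on a Tuesday; its first Monday is the 7th, so the 3rd Monday is the 21st — 21 October 1991.
21 October 1991 is after 2 October 1991, so that is the next one.

21 October 1991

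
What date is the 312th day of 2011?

2011-11-08

January has 31 days (312 − 31 = 281 remain).
February has 28 days (281 − 28 = 253 remain).
March has 31 days (253 − 31 = 222 remain).
April has 30 days (222 − 30 = 192 remain).
May has 31 days (192 − 31 = 161 remain).
June has 30 days (161 − 30 = 131 remain).
July has 31 days (131 − 31 = 100 remain).
August has 31 days (100 − 31 = 69 remain).
September has 30 days (69 − 30 = 39 remain).
October has 31 days (39 − 31 = 8 remain).
8 into November → November 8.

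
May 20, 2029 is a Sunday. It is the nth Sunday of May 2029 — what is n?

3rd

Day 20 falls in week ⌈20/7⌉ of the month.
Days 1–7 hold the 1st Sunday, 8–14 the 2nd, 15–21 the 3rd, 22–28 the 4th, 29–31 the 5th.
20 is in the range for the 3rd.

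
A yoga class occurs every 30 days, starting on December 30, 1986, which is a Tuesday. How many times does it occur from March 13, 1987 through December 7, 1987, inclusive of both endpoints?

9

Occurrences land 30·i days after December 30, 1986 for i = 0, 1, 2, …
March 13, 1987 is 73 days after the start; 73 ÷ 30 = 2 remainder 13; since the remainder is 13, round up to i = 3. First occurrence in the window: #4 on March 30, 1987 (3×30 = 90 days in).
December 7, 1987 is 342 days after the start; 342 ÷ 30 = 11 remainder 12. Last occurrence in the window: #12 on November 25, 1987.
Occurrences #4 through #12: 9 in total.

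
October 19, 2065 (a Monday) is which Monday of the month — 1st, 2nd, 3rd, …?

Day 19 falls in week ⌈19/7⌉ of the month.
Days 1–7 hold the 1st Monday, 8–14 the 2nd, 15–21 the 3rd, 22–28 the 4th, 29–31 the 5th.
19 is in the range for the 3rd.

3rd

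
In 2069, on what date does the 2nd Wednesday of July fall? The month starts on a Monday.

July 2069 begins on a Monday, so the first Wednesday is July 3 (2 days later).
The 2nd Wednesday is 1 weeks later: 3 + 7 = 10.

10 July 2069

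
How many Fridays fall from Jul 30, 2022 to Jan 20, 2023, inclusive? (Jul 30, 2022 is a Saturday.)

25

Jul 30, 2022 is a Saturday; the first Friday on or after it is Aug 5, 2022 (6 days later).
From Aug 5, 2022 to Jan 20, 2023: 26 + 30 + 31 + 30 + 31 + 20 = 168 days (rest of Aug, Sep, Oct, Nov, Dec, Jan).
168 ÷ 7 = 24 full weeks with remainder 0, so 24 more Fridays after the first → 25.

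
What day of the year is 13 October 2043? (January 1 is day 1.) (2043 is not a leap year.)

286

Days in months before October: 31 + 28 + 31 + 30 + 31 + 30 + 31 + 31 + 30 = 273.
Plus 13 days into October → day 286.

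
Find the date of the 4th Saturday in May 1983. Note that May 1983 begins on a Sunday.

May 1983 begins on a Sunday, so the first Saturday is May 7 (6 days later).
The 4th Saturday is 3 weeks later: 7 + 21 = 28.

May 28, 1983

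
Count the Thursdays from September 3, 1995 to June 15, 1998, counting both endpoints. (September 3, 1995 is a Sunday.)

September 3, 1995 is a Sunday; the first Thursday on or after it is September 7, 1995 (4 days later).
From September 7, 1995 to June 15, 1998: 115 + 366 + 365 + 166 = 1012 days (rest of 1995, 1996, 1997, to June 15, 1998 in 1998).
1012 ÷ 7 = 144 full weeks with remainder 4, so 144 more Thursdays after the first → 145.

145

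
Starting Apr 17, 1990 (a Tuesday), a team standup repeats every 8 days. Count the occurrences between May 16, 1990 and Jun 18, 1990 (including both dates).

Occurrences land 8·i days after Apr 17, 1990 for i = 0, 1, 2, …
May 16, 1990 is 29 days after the start; 29 ÷ 8 = 3 remainder 5; since the remainder is 5, round up to i = 4. First occurrence in the window: #5 on May 19, 1990 (4×8 = 32 days in).
Jun 18, 1990 is 62 days after the start; 62 ÷ 8 = 7 remainder 6. Last occurrence in the window: #8 on Jun 12, 1990.
Occurrences #5 through #8: 4 in total.

4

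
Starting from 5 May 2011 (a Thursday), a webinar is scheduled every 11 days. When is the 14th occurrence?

25 September 2011

The 14th occurrence is 13 intervals after the first: 13 × 11 = 143 days after 5 May 2011.
May has 31 days — 26 days to the end of May leaves 117.
June has 30 days (87 left).
July has 31 days (56 left).
August has 31 days (25 left).
25 days into September → 25 September 2011.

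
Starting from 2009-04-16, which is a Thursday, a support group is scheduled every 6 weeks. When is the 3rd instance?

2009-07-09

The 3rd occurrence is 2 intervals after the first: 2 × 42 = 84 days after 2009-04-16.
April has 30 days — 14 days to the end of April leaves 70.
May has 31 days (39 left).
June has 30 days (9 left).
9 days into July → 2009-07-09.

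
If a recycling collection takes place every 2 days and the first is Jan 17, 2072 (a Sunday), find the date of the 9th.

The 9th occurrence is 8 intervals after the first: 8 × 2 = 16 days after Jan 17, 2072.
Jan has 31 days — 14 days to the end of Jan leaves 2.
2 days into Feb → Feb 2, 2072.

Feb 2, 2072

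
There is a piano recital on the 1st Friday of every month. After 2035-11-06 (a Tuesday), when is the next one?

November 2035 starts on a Thursday, so its 1st Friday is 2035-11-02 (1 day in).
That is not after 2035-11-06, so look at December 2035.
December 2035 starts on a Saturday, so its 1st Friday is 2035-12-07 (6 days in).

2035-12-07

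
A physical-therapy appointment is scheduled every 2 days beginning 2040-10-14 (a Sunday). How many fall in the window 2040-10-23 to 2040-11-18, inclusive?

13

Occurrences land 2·i days after 2040-10-14 for i = 0, 1, 2, …
2040-10-23 is 9 days after the start; 9 ÷ 2 = 4 remainder 1; since the remainder is 1, round up to i = 5. First occurrence in the window: #6 on 2040-10-24 (5×2 = 10 days in).
2040-11-18 is 35 days after the start; 35 ÷ 2 = 17 remainder 1. Last occurrence in the window: #18 on 2040-11-17.
Occurrences #6 through #18: 13 in total.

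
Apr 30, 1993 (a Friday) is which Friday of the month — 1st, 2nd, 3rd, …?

Day 30 falls in week ⌈30/7⌉ of the month.
Days 1–7 hold the 1st Friday, 8–14 the 2nd, 15–21 the 3rd, 22–28 the 4th, 29–31 the 5th.
30 is in the range for the 5th.

5th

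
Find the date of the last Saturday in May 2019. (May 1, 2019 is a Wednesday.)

May 25, 2019

May 2019 begins on a Wednesday, so the first Saturday is May 4 (3 days later).
May 2019 has 31 days. Adding weeks: 4, 11, 18, 25 — the last one ≤ 31 is the 25th.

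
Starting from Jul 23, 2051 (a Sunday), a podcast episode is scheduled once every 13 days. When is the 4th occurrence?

The 4th occurrence is 3 intervals after the first: 3 × 13 = 39 days after Jul 23, 2051.
Jul has 31 days — 8 days to the end of Jul leaves 31.
31 days into Aug → Aug 31, 2051.

Aug 31, 2051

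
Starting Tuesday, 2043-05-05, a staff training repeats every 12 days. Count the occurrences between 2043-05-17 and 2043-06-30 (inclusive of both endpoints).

4

Occurrences land 12·i days after 2043-05-05 for i = 0, 1, 2, …
2043-05-17 is 12 days after the start; 12 ÷ 12 = 1 remainder 0. First occurrence in the window: #2 on 2043-05-17 (1×12 = 12 days in).
2043-06-30 is 56 days after the start; 56 ÷ 12 = 4 remainder 8. Last occurrence in the window: #5 on 2043-06-22.
Occurrences #2 through #5: 4 in total.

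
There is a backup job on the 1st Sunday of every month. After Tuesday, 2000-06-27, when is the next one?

2000-07-02

June 2000 starts on a Thursday, so its 1st Sunday is 2000-06-04 (3 days in).
That is not after 2000-06-27, so look at July 2000.
July 2000 starts on a Saturday, so its 1st Sunday is 2000-07-02 (1 day in).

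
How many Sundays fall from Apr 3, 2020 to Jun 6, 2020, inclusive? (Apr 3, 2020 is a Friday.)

9

Apr 3, 2020 is a Friday; the first Sunday on or after it is Apr 5, 2020 (2 days later).
From Apr 5, 2020 to Jun 6, 2020: 25 + 31 + 6 = 62 days (rest of Apr, May, Jun).
62 ÷ 7 = 8 full weeks with remainder 6, so 8 more Sundays after the first → 9.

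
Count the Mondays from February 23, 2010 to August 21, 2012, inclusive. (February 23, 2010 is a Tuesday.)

February 23, 2010 is a Tuesday; the first Monday on or after it is March 1, 2010 (6 days later).
From March 1, 2010 to August 21, 2012: 305 + 365 + 234 = 904 days (rest of 2010, 2011, to August 21, 2012 in 2012).
904 ÷ 7 = 129 full weeks with remainder 1, so 129 more Mondays after the first → 130.

130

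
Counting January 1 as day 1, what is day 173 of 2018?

January has 31 days (173 − 31 = 142 remain).
February has 28 days (142 − 28 = 114 remain).
March has 31 days (114 − 31 = 83 remain).
April has 30 days (83 − 30 = 53 remain).
May has 31 days (53 − 31 = 22 remain).
22 into June → June 22.

June 22, 2018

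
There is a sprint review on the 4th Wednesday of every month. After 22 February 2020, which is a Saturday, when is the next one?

26 February 2020

February 2020 starts on a Saturday; its first Wednesday is the 5th, so the 4th Wednesday is the 26th — 26 February 2020.
26 February 2020 is after 22 February 2020, so that is the next one.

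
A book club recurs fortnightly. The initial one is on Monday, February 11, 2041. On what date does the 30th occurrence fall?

March 24, 2042

The 30th occurrence is 29 intervals after the first: 29 × 14 = 406 days after February 11, 2041.
February has 28 days — 17 days to the end of February leaves 389.
March has 31 days (358 left).
April has 30 days (328 left).
May has 31 days (297 left).
June has 30 days (267 left).
July has 31 days (236 left).
August has 31 days (205 left).
September has 30 days (175 left).
October has 31 days (144 left).
November has 30 days (114 left).
December has 31 days (83 left).
January has 31 days (52 left).
February has 28 days (24 left).
24 days into March → March 24, 2042.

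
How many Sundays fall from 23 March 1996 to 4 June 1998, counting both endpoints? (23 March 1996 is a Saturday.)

115

23 March 1996 is a Saturday; the first Sunday on or after it is 24 March 1996 (1 day later).
From 24 March 1996 to 4 June 1998: 282 + 365 + 155 = 802 days (rest of 1996, 1997, to 4 June 1998 in 1998).
802 ÷ 7 = 114 full weeks with remainder 4, so 114 more Sundays after the first → 115.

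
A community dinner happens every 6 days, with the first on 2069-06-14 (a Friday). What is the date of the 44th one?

The 44th occurrence is 43 intervals after the first: 43 × 6 = 258 days after 2069-06-14.
June has 30 days — 16 days to the end of June leaves 242.
July has 31 days (211 left).
August has 31 days (180 left).
September has 30 days (150 left).
October has 31 days (119 left).
November has 30 days (89 left).
December has 31 days (58 left).
January has 31 days (27 left).
27 days into February → 2070-02-27.

2070-02-27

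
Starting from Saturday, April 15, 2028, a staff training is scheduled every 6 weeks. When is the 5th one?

The 5th occurrence is 4 intervals after the first: 4 × 42 = 168 days after April 15, 2028.
April has 30 days — 15 days to the end of April leaves 153.
May has 31 days (122 left).
June has 30 days (92 left).
July has 31 days (61 left).
August has 31 days (30 left).
30 days into September → September 30, 2028.

September 30, 2028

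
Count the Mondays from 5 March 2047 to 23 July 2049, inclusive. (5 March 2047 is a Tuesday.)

124

5 March 2047 is a Tuesday; the first Monday on or after it is 11 March 2047 (6 days later).
From 11 March 2047 to 23 July 2049: 295 + 366 + 204 = 865 days (rest of 2047, 2048, to 23 July 2049 in 2049).
865 ÷ 7 = 123 full weeks with remainder 4, so 123 more Mondays after the first → 124.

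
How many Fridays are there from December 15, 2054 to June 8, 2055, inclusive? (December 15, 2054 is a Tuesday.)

25

December 15, 2054 is a Tuesday; the first Friday on or after it is December 18, 2054 (3 days later).
From December 18, 2054 to June 8, 2055: 13 + 31 + 28 + 31 + 30 + 31 + 8 = 172 days (rest of December, January, February, March, April, May, June).
172 ÷ 7 = 24 full weeks with remainder 4, so 24 more Fridays after the first → 25.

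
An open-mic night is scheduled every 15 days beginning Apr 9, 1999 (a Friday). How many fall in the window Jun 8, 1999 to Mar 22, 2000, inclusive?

Occurrences land 15·i days after Apr 9, 1999 for i = 0, 1, 2, …
Jun 8, 1999 is 60 days after the start; 60 ÷ 15 = 4 remainder 0. First occurrence in the window: #5 on Jun 8, 1999 (4×15 = 60 days in).
Mar 22, 2000 is 348 days after the start; 348 ÷ 15 = 23 remainder 3. Last occurrence in the window: #24 on Mar 19, 2000.
Occurrences #5 through #24: 20 in total.

20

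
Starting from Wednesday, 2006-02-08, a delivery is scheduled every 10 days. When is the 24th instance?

2006-09-26

The 24th occurrence is 23 intervals after the first: 23 × 10 = 230 days after 2006-02-08.
February has 28 days — 20 days to the end of February leaves 210.
March has 31 days (179 left).
April has 30 days (149 left).
May has 31 days (118 left).
June has 30 days (88 left).
July has 31 days (57 left).
August has 31 days (26 left).
26 days into September → 2006-09-26.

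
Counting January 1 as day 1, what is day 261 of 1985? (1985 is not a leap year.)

Jan has 31 days (261 − 31 = 230 remain).
Feb has 28 days (230 − 28 = 202 remain).
Mar has 31 days (202 − 31 = 171 remain).
Apr has 30 days (171 − 30 = 141 remain).
May has 31 days (141 − 31 = 110 remain).
Jun has 30 days (110 − 30 = 80 remain).
Jul has 31 days (80 − 31 = 49 remain).
Aug has 31 days (49 − 31 = 18 remain).
18 into Sep → Sep 18.

Sep 18, 1985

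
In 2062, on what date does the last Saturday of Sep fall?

The first Saturday of Sep 2062 is Sep 2.
Sep 2062 has 30 days. Adding weeks: 2, 9, 16, 23, 30 — the last one ≤ 30 is the 30th.

Sep 30, 2062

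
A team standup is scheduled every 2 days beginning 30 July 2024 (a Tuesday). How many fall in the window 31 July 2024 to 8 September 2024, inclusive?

Occurrences land 2·i days after 30 July 2024 for i = 0, 1, 2, …
31 July 2024 is 1 day after the start; 1 ÷ 2 = 0 remainder 1; since the remainder is 1, round up to i = 1. First occurrence in the window: #2 on 1 August 2024 (1×2 = 2 days in).
8 September 2024 is 40 days after the start; 40 ÷ 2 = 20 remainder 0. Last occurrence in the window: #21 on 8 September 2024.
Occurrences #2 through #21: 20 in total.

20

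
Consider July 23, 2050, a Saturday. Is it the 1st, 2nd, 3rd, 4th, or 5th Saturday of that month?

Day 23 falls in week ⌈23/7⌉ of the month.
Days 1–7 hold the 1st Saturday, 8–14 the 2nd, 15–21 the 3rd, 22–28 the 4th, 29–31 the 5th.
23 is in the range for the 4th.

4th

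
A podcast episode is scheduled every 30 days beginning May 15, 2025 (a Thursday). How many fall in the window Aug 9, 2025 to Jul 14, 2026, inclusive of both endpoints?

Occurrences land 30·i days after May 15, 2025 for i = 0, 1, 2, …
Aug 9, 2025 is 86 days after the start; 86 ÷ 30 = 2 remainder 26; since the remainder is 26, round up to i = 3. First occurrence in the window: #4 on Aug 13, 2025 (3×30 = 90 days in).
Jul 14, 2026 is 425 days after the start; 425 ÷ 30 = 14 remainder 5. Last occurrence in the window: #15 on Jul 9, 2026.
Occurrences #4 through #15: 12 in total.

12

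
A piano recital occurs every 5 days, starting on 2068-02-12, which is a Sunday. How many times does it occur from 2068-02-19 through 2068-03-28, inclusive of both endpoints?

Occurrences land 5·i days after 2068-02-12 for i = 0, 1, 2, …
2068-02-19 is 7 days after the start; 7 ÷ 5 = 1 remainder 2; since the remainder is 2, round up to i = 2. First occurrence in the window: #3 on 2068-02-22 (2×5 = 10 days in).
2068-03-28 is 45 days after the start; 45 ÷ 5 = 9 remainder 0. Last occurrence in the window: #10 on 2068-03-28.
Occurrences #3 through #10: 8 in total.

8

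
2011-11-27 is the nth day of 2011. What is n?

Days in months before November: 31 + 28 + 31 + 30 + 31 + 30 + 31 + 31 + 30 + 31 = 304.
Plus 27 days into November → day 331.

331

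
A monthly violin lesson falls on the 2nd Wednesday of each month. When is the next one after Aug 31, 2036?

Sep 10, 2036

Aug 2036 starts on a Friday; its first Wednesday is the 6th, so the 2nd Wednesday is the 13th — Aug 13, 2036.
That is not after Aug 31, 2036, so look at Sep 2036.
Sep 2036 starts on a Monday; its first Wednesday is the 3rd, so the 2nd Wednesday is the 10th — Sep 10, 2036.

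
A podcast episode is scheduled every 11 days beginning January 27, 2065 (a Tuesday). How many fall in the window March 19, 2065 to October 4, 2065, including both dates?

18

Occurrences land 11·i days after January 27, 2065 for i = 0, 1, 2, …
March 19, 2065 is 51 days after the start; 51 ÷ 11 = 4 remainder 7; since the remainder is 7, round up to i = 5. First occurrence in the window: #6 on March 23, 2065 (5×11 = 55 days in).
October 4, 2065 is 250 days after the start; 250 ÷ 11 = 22 remainder 8. Last occurrence in the window: #23 on September 26, 2065.
Occurrences #6 through #23: 18 in total.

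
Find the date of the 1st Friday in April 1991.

5 April 1991

April 1991 begins on a Monday, so the first Friday is April 5 (4 days later).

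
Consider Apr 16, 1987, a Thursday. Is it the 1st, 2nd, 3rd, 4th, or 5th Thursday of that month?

3rd

Day 16 falls in week ⌈16/7⌉ of the month.
Days 1–7 hold the 1st Thursday, 8–14 the 2nd, 15–21 the 3rd, 22–28 the 4th, 29–31 the 5th.
16 is in the range for the 3rd.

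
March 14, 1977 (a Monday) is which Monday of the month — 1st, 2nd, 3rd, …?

Day 14 falls in week ⌈14/7⌉ of the month.
Days 1–7 hold the 1st Monday, 8–14 the 2nd, 15–21 the 3rd, 22–28 the 4th, 29–31 the 5th.
14 is in the range for the 2nd.

2nd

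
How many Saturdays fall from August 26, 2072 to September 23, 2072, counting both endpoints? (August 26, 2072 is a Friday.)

August 26, 2072 is a Friday; the first Saturday on or after it is August 27, 2072 (1 day later).
From August 27, 2072 to September 23, 2072: 4 + 23 = 27 days (rest of August, September).
27 ÷ 7 = 3 full weeks with remainder 6, so 3 more Saturdays after the first → 4.

4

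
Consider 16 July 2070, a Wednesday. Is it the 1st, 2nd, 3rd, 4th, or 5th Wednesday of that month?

3rd

Day 16 falls in week ⌈16/7⌉ of the month.
Days 1–7 hold the 1st Wednesday, 8–14 the 2nd, 15–21 the 3rd, 22–28 the 4th, 29–31 the 5th.
16 is in the range for the 3rd.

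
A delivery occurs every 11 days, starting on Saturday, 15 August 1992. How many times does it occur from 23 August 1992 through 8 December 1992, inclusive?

Occurrences land 11·i days after 15 August 1992 for i = 0, 1, 2, …
23 August 1992 is 8 days after the start; 8 ÷ 11 = 0 remainder 8; since the remainder is 8, round up to i = 1. First occurrence in the window: #2 on 26 August 1992 (1×11 = 11 days in).
8 December 1992 is 115 days after the start; 115 ÷ 11 = 10 remainder 5. Last occurrence in the window: #11 on 3 December 1992.
Occurrences #2 through #11: 10 in total.

10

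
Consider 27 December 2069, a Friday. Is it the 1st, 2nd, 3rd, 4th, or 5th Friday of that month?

Day 27 falls in week ⌈27/7⌉ of the month.
Days 1–7 hold the 1st Friday, 8–14 the 2nd, 15–21 the 3rd, 22–28 the 4th, 29–31 the 5th.
27 is in the range for the 4th.

4th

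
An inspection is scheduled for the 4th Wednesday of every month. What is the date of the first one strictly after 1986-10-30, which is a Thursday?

October 1986 starts on a Wednesday; its first Wednesday is the 1st, so the 4th Wednesday is the 22nd — 1986-10-22.
That is not after 1986-10-30, so look at November 1986.
November 1986 starts on a Saturday; its first Wednesday is the 5th, so the 4th Wednesday is the 26th — 1986-11-26.

1986-11-26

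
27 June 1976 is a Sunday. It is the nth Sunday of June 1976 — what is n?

Day 27 falls in week ⌈27/7⌉ of the month.
Days 1–7 hold the 1st Sunday, 8–14 the 2nd, 15–21 the 3rd, 22–28 the 4th, 29–31 the 5th.
27 is in the range for the 4th.

4th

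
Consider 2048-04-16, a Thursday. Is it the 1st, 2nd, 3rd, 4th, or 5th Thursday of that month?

3rd

Day 16 falls in week ⌈16/7⌉ of the month.
Days 1–7 hold the 1st Thursday, 8–14 the 2nd, 15–21 the 3rd, 22–28 the 4th, 29–31 the 5th.
16 is in the range for the 3rd.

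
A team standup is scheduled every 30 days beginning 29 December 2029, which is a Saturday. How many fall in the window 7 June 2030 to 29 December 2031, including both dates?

Occurrences land 30·i days after 29 December 2029 for i = 0, 1, 2, …
7 June 2030 is 160 days after the start; 160 ÷ 30 = 5 remainder 10; since the remainder is 10, round up to i = 6. First occurrence in the window: #7 on 27 June 2030 (6×30 = 180 days in).
29 December 2031 is 730 days after the start; 730 ÷ 30 = 24 remainder 10. Last occurrence in the window: #25 on 19 December 2031.
Occurrences #7 through #25: 19 in total.

19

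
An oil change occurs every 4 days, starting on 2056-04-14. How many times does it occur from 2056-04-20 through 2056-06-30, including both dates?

Occurrences land 4·i days after 2056-04-14 for i = 0, 1, 2, …
2056-04-20 is 6 days after the start; 6 ÷ 4 = 1 remainder 2; since the remainder is 2, round up to i = 2. First occurrence in the window: #3 on 2056-04-22 (2×4 = 8 days in).
2056-06-30 is 77 days after the start; 77 ÷ 4 = 19 remainder 1. Last occurrence in the window: #20 on 2056-06-29.
Occurrences #3 through #20: 18 in total.

18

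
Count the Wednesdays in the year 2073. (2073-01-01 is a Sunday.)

52

2073-01-01 is a Sunday; the first Wednesday on or after it is 2073-01-04 (3 days later).
From 2073-01-04 to 2073-12-31: 27 + 28 + 31 + 30 + 31 + 30 + 31 + 31 + 30 + 31 + 30 + 31 = 361 days (rest of January, February, March, April, May, June, July, August, September, October, November, December).
361 ÷ 7 = 51 full weeks with remainder 4, so 51 more Wednesdays after the first → 52.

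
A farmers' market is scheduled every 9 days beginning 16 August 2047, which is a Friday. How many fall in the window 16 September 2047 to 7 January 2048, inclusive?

13

Occurrences land 9·i days after 16 August 2047 for i = 0, 1, 2, …
16 September 2047 is 31 days after the start; 31 ÷ 9 = 3 remainder 4; since the remainder is 4, round up to i = 4. First occurrence in the window: #5 on 21 September 2047 (4×9 = 36 days in).
7 January 2048 is 144 days after the start; 144 ÷ 9 = 16 remainder 0. Last occurrence in the window: #17 on 7 January 2048.
Occurrences #5 through #17: 13 in total.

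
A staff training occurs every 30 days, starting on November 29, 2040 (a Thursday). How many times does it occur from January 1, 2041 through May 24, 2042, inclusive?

Occurrences land 30·i days after November 29, 2040 for i = 0, 1, 2, …
January 1, 2041 is 33 days after the start; 33 ÷ 30 = 1 remainder 3; since the remainder is 3, round up to i = 2. First occurrence in the window: #3 on January 28, 2041 (2×30 = 60 days in).
May 24, 2042 is 541 days after the start; 541 ÷ 30 = 18 remainder 1. Last occurrence in the window: #19 on May 23, 2042.
Occurrences #3 through #19: 17 in total.

17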